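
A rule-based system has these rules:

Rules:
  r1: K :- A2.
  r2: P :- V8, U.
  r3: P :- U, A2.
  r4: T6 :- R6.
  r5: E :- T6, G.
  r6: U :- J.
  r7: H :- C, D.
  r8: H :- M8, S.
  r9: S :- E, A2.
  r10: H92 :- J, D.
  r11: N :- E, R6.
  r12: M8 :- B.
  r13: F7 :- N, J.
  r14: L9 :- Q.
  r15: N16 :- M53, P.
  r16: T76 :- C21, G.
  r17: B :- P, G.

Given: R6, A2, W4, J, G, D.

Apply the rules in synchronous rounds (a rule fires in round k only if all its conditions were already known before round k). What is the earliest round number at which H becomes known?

Round 1 — r1, r4, r6, r10, derive K, T6, U, H92.
Round 2 — r3, r5, derive P, E.
Round 3 — r9, r11, r17, derive S, N, B.
Round 4 — r12, r13, derive M8, F7.
Round 5 — r8, derive H.
H first appears in round 5.

5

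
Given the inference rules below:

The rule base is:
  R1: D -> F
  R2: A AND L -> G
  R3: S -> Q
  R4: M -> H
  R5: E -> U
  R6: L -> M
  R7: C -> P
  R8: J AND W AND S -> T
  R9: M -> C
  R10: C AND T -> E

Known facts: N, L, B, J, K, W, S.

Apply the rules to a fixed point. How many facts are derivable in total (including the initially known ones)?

15

Round 1 — R3, R6, R8, derive Q, M, T.
Round 2 — R4, R9, derive H, C.
Round 3 — R7, R10, derive P, E.
Round 4 — R5, derive U.
Closure: {B, C, E, H, J, K, L, M, N, P, Q, S, T, U, W} — 15 facts.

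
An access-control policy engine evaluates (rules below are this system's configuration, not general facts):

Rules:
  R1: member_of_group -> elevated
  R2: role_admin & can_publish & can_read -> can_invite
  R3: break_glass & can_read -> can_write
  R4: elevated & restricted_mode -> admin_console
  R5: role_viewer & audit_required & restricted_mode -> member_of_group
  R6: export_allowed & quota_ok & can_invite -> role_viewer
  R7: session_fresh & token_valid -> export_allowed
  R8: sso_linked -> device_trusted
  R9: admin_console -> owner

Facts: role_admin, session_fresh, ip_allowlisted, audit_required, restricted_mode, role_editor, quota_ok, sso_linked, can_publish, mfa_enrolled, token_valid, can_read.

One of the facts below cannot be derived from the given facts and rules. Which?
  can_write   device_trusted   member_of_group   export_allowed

Round 1 fires R2, R7, R8, giving can_invite, export_allowed, device_trusted.
Round 2 fires R6, giving role_viewer.
Round 3 fires R5, giving member_of_group.
Round 4 fires R1, giving elevated.
Round 5 fires R4, giving admin_console.
Round 6 fires R9, giving owner.
Derived: export_allowed (round 1), device_trusted (round 1), member_of_group (round 3). can_write never appears in any round.

can_write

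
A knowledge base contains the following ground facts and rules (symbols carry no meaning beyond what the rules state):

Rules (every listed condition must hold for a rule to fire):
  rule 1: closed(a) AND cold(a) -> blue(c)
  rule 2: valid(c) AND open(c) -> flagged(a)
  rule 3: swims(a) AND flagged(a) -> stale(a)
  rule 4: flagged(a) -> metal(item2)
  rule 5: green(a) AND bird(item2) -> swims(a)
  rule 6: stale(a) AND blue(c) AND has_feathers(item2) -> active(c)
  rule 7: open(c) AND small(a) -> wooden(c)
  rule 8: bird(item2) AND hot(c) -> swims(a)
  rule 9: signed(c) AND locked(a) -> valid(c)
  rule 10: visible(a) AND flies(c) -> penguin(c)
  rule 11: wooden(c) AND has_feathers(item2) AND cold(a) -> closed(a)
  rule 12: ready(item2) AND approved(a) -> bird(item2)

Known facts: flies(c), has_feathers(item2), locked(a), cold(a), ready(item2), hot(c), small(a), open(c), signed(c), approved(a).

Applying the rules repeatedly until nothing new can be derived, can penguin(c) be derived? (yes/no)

no

Round 1: rule 7 [open(c) AND small(a) -> wooden(c)]; rule 9 [signed(c) AND locked(a) -> valid(c)]; rule 12 [ready(item2) AND approved(a) -> bird(item2)]. New: wooden(c), valid(c), bird(item2).
Round 2: rule 2 [valid(c) AND open(c) -> flagged(a)]; rule 8 [bird(item2) AND hot(c) -> swims(a)]; rule 11 [wooden(c) AND has_feathers(item2) AND cold(a) -> closed(a)]. New: flagged(a), swims(a), closed(a).
Round 3: rule 1 [closed(a) AND cold(a) -> blue(c)]; rule 3 [swims(a) AND flagged(a) -> stale(a)]; rule 4 [flagged(a) -> metal(item2)]. New: blue(c), stale(a), metal(item2).
Round 4: rule 6 [stale(a) AND blue(c) AND has_feathers(item2) -> active(c)]. New: active(c).
Fixed point reached. penguin(c) is concluded only by rule 10; rule 10 needs visible(a) (never derived).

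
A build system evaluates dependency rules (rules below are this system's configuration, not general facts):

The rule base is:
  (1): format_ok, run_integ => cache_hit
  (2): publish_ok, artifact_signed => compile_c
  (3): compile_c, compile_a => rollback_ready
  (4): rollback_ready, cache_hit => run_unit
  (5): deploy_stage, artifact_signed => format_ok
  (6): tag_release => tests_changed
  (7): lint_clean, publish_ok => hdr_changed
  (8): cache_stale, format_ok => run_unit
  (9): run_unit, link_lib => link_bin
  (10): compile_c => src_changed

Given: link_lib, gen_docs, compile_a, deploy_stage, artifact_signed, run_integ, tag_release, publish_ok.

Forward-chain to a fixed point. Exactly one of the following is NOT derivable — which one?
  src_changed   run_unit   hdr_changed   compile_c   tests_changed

Round 1 fires (2), (5), (6), giving compile_c, format_ok, tests_changed.
Round 2 fires (1), (3), (10), giving cache_hit, rollback_ready, src_changed.
Round 3 fires (4), giving run_unit.
Round 4 fires (9), giving link_bin.
Derived: compile_c (round 1), tests_changed (round 1), run_unit (round 3), src_changed (round 2). hdr_changed never appears in any round.

hdr_changed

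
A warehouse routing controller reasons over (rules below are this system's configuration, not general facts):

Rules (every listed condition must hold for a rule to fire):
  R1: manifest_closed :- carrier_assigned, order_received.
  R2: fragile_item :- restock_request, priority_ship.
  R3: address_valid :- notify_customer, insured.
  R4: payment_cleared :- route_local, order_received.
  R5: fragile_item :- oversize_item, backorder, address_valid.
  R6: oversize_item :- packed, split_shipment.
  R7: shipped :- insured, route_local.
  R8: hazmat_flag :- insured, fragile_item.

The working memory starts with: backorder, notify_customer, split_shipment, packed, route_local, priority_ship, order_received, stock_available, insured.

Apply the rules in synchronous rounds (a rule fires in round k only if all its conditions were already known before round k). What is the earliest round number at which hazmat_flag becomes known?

3

[1] R3 [address_valid :- notify_customer, insured.]; R4 [payment_cleared :- route_local, order_received.]; R6 [oversize_item :- packed, split_shipment.]; R7 [shipped :- insured, route_local.]. ⇒ new: address_valid, payment_cleared, oversize_item, shipped.
[2] R5 [fragile_item :- oversize_item, backorder, address_valid.]. ⇒ new: fragile_item.
[3] R8 [hazmat_flag :- insured, fragile_item.]. ⇒ new: hazmat_flag.
hazmat_flag first appears in round 3.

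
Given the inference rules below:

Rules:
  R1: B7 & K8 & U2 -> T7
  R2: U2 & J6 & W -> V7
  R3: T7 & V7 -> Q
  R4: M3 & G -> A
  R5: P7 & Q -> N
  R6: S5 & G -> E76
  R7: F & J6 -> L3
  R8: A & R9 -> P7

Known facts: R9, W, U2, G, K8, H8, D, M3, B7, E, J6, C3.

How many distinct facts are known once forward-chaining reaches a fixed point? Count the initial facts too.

Round 1: R1 [B7 & K8 & U2 -> T7]; R2 [U2 & J6 & W -> V7]; R4 [M3 & G -> A]. Adds T7, V7, A.
Round 2: R3 [T7 & V7 -> Q]; R8 [A & R9 -> P7]. Adds Q, P7.
Round 3: R5 [P7 & Q -> N]. Adds N.
Closure: {A, B7, C3, D, E, G, H8, J6, K8, M3, N, P7, Q, R9, T7, U2, V7, W} — 18 facts.

18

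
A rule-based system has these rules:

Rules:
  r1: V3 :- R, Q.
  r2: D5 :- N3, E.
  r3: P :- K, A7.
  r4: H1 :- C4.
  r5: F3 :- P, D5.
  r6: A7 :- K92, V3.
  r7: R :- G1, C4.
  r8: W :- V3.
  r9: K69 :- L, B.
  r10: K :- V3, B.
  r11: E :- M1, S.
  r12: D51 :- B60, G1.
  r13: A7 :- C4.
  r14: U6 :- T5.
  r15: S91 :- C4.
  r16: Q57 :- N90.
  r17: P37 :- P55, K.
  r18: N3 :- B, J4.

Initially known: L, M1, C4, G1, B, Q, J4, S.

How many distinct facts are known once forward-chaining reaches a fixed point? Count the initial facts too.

Round 1: r4 [H1 :- C4.]; r7 [R :- G1, C4.]; r9 [K69 :- L, B.]; r11 [E :- M1, S.]; r13 [A7 :- C4.]; r15 [S91 :- C4.]; r18 [N3 :- B, J4.]. New: H1, R, K69, E, A7, S91, N3.
Round 2: r1 [V3 :- R, Q.]; r2 [D5 :- N3, E.]. New: V3, D5.
Round 3: r8 [W :- V3.]; r10 [K :- V3, B.]. New: W, K.
Round 4: r3 [P :- K, A7.]. New: P.
Round 5: r5 [F3 :- P, D5.]. New: F3.
Closure: {A7, B, C4, D5, E, F3, G1, H1, J4, K, K69, L, M1, N3, P, Q, R, S, S91, V3, W} — 21 facts.

21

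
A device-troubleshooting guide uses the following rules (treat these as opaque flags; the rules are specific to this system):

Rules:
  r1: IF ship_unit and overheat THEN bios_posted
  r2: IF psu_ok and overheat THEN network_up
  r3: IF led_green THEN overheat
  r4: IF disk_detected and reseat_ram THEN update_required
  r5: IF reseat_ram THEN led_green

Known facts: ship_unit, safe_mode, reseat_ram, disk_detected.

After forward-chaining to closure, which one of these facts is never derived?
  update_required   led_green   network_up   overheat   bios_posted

network_up

Round 1: r4 [IF disk_detected and reseat_ram THEN update_required]; r5 [IF reseat_ram THEN led_green]. New: update_required, led_green.
Round 2: r3 [IF led_green THEN overheat]. New: overheat.
Round 3: r1 [IF ship_unit and overheat THEN bios_posted]. New: bios_posted.
Derived: led_green (round 1), overheat (round 2), update_required (round 1), bios_posted (round 3). network_up never appears in any round.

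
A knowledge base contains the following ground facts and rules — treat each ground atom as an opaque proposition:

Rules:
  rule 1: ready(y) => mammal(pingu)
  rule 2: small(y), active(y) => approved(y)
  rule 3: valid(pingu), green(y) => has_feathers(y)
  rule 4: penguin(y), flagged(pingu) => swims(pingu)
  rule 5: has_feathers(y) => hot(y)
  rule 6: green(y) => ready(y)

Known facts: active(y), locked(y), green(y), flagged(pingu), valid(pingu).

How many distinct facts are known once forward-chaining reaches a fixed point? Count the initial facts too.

Round 1: rule 3 [valid(pingu), green(y) => has_feathers(y)]; rule 6 [green(y) => ready(y)]. Adds has_feathers(y), ready(y).
Round 2: rule 1 [ready(y) => mammal(pingu)]; rule 5 [has_feathers(y) => hot(y)]. Adds mammal(pingu), hot(y).
Closure: {active(y), flagged(pingu), green(y), has_feathers(y), hot(y), locked(y), mammal(pingu), ready(y), valid(pingu)} — 9 facts.

9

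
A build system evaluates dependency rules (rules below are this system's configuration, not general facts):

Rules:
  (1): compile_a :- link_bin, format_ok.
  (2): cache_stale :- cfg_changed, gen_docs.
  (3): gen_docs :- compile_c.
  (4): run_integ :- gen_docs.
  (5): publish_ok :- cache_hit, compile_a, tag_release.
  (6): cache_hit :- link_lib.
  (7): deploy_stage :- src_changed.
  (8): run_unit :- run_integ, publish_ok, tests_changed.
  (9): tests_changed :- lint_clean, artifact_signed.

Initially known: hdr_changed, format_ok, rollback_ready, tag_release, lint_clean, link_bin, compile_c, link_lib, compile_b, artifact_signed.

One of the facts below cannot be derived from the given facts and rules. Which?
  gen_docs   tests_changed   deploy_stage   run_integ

Round 1 — (1), (3), (6), (9), derive compile_a, gen_docs, cache_hit, tests_changed.
Round 2 — (4), (5), derive run_integ, publish_ok.
Round 3 — (8), derive run_unit.
Derived: tests_changed (round 1), run_integ (round 2), gen_docs (round 1). deploy_stage never appears in any round.

deploy_stage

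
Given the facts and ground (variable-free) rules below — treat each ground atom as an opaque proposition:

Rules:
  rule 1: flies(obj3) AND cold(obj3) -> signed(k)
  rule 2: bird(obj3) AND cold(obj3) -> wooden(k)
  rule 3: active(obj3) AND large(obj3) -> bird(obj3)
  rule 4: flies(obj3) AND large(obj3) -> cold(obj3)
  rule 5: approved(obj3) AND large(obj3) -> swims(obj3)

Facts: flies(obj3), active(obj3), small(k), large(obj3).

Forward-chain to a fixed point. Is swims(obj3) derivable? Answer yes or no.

[1] rule 3 [active(obj3) AND large(obj3) -> bird(obj3)]; rule 4 [flies(obj3) AND large(obj3) -> cold(obj3)]. ⇒ new: bird(obj3), cold(obj3).
[2] rule 1 [flies(obj3) AND cold(obj3) -> signed(k)]; rule 2 [bird(obj3) AND cold(obj3) -> wooden(k)]. ⇒ new: signed(k), wooden(k).
Fixed point reached. swims(obj3) is concluded only by rule 5; rule 5 needs approved(obj3) (never derived).

no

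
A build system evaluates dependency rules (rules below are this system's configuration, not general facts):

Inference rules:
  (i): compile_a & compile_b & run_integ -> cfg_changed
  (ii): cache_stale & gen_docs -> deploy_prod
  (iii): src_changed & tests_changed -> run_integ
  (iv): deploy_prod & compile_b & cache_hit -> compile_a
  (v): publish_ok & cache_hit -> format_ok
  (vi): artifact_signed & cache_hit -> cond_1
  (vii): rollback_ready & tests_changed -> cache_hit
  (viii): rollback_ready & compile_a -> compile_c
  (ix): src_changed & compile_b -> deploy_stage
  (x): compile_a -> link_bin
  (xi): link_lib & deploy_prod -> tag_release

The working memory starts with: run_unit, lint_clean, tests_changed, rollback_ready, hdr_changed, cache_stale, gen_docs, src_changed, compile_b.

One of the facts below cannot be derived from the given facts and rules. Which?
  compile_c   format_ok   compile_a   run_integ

format_ok

Round 1 — (ii), (iii), (vii), (ix), derive deploy_prod, run_integ, cache_hit, deploy_stage.
Round 2 — (iv), derive compile_a.
Round 3 — (i), (viii), (x), derive cfg_changed, compile_c, link_bin.
Derived: compile_c (round 3), run_integ (round 1), compile_a (round 2). format_ok never appears in any round.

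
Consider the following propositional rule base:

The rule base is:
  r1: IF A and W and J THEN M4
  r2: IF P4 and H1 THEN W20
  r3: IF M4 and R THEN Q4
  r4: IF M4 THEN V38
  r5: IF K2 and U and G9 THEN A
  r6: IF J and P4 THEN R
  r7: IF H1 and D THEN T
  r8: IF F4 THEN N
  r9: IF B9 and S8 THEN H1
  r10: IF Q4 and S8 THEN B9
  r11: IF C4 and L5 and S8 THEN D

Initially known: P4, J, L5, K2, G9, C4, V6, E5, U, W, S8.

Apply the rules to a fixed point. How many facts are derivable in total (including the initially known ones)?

21

Round 1: r5 [IF K2 and U and G9 THEN A]; r6 [IF J and P4 THEN R]; r11 [IF C4 and L5 and S8 THEN D]. New: A, R, D.
Round 2: r1 [IF A and W and J THEN M4]. New: M4.
Round 3: r3 [IF M4 and R THEN Q4]; r4 [IF M4 THEN V38]. New: Q4, V38.
Round 4: r10 [IF Q4 and S8 THEN B9]. New: B9.
Round 5: r9 [IF B9 and S8 THEN H1]. New: H1.
Round 6: r2 [IF P4 and H1 THEN W20]; r7 [IF H1 and D THEN T]. New: W20, T.
Closure: {A, B9, C4, D, E5, G9, H1, J, K2, L5, M4, P4, Q4, R, S8, T, U, V38, V6, W, W20} — 21 facts.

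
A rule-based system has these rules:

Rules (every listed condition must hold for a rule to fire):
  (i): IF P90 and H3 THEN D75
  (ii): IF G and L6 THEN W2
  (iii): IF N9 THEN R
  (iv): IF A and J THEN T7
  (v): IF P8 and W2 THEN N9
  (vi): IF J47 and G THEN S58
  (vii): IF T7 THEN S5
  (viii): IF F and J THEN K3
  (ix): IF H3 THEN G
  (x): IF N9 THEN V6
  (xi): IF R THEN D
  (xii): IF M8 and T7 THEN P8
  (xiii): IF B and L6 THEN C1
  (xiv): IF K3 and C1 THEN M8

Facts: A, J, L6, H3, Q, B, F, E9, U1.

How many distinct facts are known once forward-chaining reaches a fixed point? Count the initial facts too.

[1] (iv) [IF A and J THEN T7]; (viii) [IF F and J THEN K3]; (ix) [IF H3 THEN G]; (xiii) [IF B and L6 THEN C1]. ⇒ new: T7, K3, G, C1.
[2] (ii) [IF G and L6 THEN W2]; (vii) [IF T7 THEN S5]; (xiv) [IF K3 and C1 THEN M8]. ⇒ new: W2, S5, M8.
[3] (xii) [IF M8 and T7 THEN P8]. ⇒ new: P8.
[4] (v) [IF P8 and W2 THEN N9]. ⇒ new: N9.
[5] (iii) [IF N9 THEN R]; (x) [IF N9 THEN V6]. ⇒ new: R, V6.
[6] (xi) [IF R THEN D]. ⇒ new: D.
Closure: {A, B, C1, D, E9, F, G, H3, J, K3, L6, M8, N9, P8, Q, R, S5, T7, U1, V6, W2} — 21 facts.

21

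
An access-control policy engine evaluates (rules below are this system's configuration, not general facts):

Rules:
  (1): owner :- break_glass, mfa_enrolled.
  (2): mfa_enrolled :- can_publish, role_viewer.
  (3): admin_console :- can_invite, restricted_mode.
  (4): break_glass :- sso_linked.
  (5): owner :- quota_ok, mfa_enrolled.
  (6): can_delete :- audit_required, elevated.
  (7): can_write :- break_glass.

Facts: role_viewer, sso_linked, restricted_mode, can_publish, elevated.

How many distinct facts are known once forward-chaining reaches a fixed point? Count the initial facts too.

Round 1 fires (2), (4), giving mfa_enrolled, break_glass.
Round 2 fires (1), (7), giving owner, can_write.
Closure: {break_glass, can_publish, can_write, elevated, mfa_enrolled, owner, restricted_mode, role_viewer, sso_linked} — 9 facts.

9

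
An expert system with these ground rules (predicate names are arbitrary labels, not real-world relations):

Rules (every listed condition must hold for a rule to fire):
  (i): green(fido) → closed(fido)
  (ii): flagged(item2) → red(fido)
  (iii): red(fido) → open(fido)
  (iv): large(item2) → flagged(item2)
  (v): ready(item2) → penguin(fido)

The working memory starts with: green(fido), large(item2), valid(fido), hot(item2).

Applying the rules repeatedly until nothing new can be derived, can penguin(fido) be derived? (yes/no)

no

[1] (i) [green(fido) → closed(fido)]; (iv) [large(item2) → flagged(item2)]. ⇒ new: closed(fido), flagged(item2).
[2] (ii) [flagged(item2) → red(fido)]. ⇒ new: red(fido).
[3] (iii) [red(fido) → open(fido)]. ⇒ new: open(fido).
Fixed point reached. penguin(fido) is concluded only by (v); (v) needs ready(item2) (never derived).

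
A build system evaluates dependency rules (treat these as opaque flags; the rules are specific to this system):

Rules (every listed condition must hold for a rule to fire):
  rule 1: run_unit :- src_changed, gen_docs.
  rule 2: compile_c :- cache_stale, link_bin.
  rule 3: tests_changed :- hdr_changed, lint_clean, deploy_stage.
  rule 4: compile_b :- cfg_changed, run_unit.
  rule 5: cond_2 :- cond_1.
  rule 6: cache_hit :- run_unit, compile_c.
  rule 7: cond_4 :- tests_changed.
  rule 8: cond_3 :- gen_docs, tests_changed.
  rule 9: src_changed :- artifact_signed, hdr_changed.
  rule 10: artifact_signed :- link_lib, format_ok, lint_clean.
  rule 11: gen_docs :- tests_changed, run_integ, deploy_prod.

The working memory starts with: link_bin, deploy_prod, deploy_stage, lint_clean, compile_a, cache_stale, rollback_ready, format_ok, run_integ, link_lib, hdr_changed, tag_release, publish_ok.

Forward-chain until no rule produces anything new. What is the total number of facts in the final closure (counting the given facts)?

Round 1: rule 2 [compile_c :- cache_stale, link_bin.]; rule 3 [tests_changed :- hdr_changed, lint_clean, deploy_stage.]; rule 10 [artifact_signed :- link_lib, format_ok, lint_clean.]. Adds compile_c, tests_changed, artifact_signed.
Round 2: rule 7 [cond_4 :- tests_changed.]; rule 9 [src_changed :- artifact_signed, hdr_changed.]; rule 11 [gen_docs :- tests_changed, run_integ, deploy_prod.]. Adds cond_4, src_changed, gen_docs.
Round 3: rule 1 [run_unit :- src_changed, gen_docs.]; rule 8 [cond_3 :- gen_docs, tests_changed.]. Adds run_unit, cond_3.
Round 4: rule 6 [cache_hit :- run_unit, compile_c.]. Adds cache_hit.
Closure: {artifact_signed, cache_hit, cache_stale, compile_a, compile_c, cond_3, cond_4, deploy_prod, deploy_stage, format_ok, gen_docs, hdr_changed, link_bin, link_lib, lint_clean, publish_ok, rollback_ready, run_integ, run_unit, src_changed, tag_release, tests_changed} — 22 facts.

22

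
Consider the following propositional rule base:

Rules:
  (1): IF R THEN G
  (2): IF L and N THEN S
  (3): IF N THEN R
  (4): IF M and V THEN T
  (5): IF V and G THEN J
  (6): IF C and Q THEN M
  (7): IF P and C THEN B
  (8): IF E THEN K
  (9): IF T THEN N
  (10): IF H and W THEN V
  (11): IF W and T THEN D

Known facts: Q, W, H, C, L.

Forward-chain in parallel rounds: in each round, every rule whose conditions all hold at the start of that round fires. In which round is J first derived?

6

Round 1 fires (6), (10), giving M, V.
Round 2 fires (4), giving T.
Round 3 fires (9), (11), giving N, D.
Round 4 fires (2), (3), giving S, R.
Round 5 fires (1), giving G.
Round 6 fires (5), giving J.
J first appears in round 6.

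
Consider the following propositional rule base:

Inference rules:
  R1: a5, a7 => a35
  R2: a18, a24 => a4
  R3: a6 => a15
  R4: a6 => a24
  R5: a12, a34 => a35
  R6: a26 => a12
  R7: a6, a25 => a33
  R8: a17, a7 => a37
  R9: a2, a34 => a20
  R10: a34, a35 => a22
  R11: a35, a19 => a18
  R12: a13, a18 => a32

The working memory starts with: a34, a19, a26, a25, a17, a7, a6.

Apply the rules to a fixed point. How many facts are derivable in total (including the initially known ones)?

Round 1 fires R3, R4, R6, R7, R8, giving a15, a24, a12, a33, a37.
Round 2 fires R5, giving a35.
Round 3 fires R10, R11, giving a22, a18.
Round 4 fires R2, giving a4.
Closure: {a12, a15, a17, a18, a19, a22, a24, a25, a26, a33, a34, a35, a37, a4, a6, a7} — 16 facts.

16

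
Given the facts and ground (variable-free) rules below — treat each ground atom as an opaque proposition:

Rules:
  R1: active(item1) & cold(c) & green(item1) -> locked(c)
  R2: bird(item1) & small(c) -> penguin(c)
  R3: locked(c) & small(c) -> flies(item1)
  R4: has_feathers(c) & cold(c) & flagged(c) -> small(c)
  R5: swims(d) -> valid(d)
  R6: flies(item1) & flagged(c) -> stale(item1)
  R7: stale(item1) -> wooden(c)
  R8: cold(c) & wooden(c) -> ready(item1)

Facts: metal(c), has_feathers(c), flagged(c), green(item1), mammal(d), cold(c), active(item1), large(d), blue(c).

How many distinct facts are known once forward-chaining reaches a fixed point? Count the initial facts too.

[1] R1 [active(item1) & cold(c) & green(item1) -> locked(c)]; R4 [has_feathers(c) & cold(c) & flagged(c) -> small(c)]. ⇒ new: locked(c), small(c).
[2] R3 [locked(c) & small(c) -> flies(item1)]. ⇒ new: flies(item1).
[3] R6 [flies(item1) & flagged(c) -> stale(item1)]. ⇒ new: stale(item1).
[4] R7 [stale(item1) -> wooden(c)]. ⇒ new: wooden(c).
[5] R8 [cold(c) & wooden(c) -> ready(item1)]. ⇒ new: ready(item1).
Closure: {active(item1), blue(c), cold(c), flagged(c), flies(item1), green(item1), has_feathers(c), large(d), locked(c), mammal(d), metal(c), ready(item1), small(c), stale(item1), wooden(c)} — 15 facts.

15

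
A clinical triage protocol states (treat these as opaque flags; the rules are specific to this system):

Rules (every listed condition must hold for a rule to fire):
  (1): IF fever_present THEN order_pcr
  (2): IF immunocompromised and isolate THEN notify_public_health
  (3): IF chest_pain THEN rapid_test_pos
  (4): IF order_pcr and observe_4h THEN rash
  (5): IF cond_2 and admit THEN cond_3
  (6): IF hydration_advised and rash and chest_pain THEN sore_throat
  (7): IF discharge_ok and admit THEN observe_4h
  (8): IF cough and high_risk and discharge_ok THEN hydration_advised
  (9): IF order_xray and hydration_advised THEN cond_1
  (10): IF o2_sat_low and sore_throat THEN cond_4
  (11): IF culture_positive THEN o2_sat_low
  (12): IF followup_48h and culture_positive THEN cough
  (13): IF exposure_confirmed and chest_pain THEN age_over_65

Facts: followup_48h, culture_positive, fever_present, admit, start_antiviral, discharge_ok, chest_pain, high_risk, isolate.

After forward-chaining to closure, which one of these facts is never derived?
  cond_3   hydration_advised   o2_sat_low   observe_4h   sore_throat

cond_3

Round 1: (1) [IF fever_present THEN order_pcr]; (3) [IF chest_pain THEN rapid_test_pos]; (7) [IF discharge_ok and admit THEN observe_4h]; (11) [IF culture_positive THEN o2_sat_low]; (12) [IF followup_48h and culture_positive THEN cough]. New: order_pcr, rapid_test_pos, observe_4h, o2_sat_low, cough.
Round 2: (4) [IF order_pcr and observe_4h THEN rash]; (8) [IF cough and high_risk and discharge_ok THEN hydration_advised]. New: rash, hydration_advised.
Round 3: (6) [IF hydration_advised and rash and chest_pain THEN sore_throat]. New: sore_throat.
Round 4: (10) [IF o2_sat_low and sore_throat THEN cond_4]. New: cond_4.
Derived: o2_sat_low (round 1), sore_throat (round 3), observe_4h (round 1), hydration_advised (round 2). cond_3 never appears in any round.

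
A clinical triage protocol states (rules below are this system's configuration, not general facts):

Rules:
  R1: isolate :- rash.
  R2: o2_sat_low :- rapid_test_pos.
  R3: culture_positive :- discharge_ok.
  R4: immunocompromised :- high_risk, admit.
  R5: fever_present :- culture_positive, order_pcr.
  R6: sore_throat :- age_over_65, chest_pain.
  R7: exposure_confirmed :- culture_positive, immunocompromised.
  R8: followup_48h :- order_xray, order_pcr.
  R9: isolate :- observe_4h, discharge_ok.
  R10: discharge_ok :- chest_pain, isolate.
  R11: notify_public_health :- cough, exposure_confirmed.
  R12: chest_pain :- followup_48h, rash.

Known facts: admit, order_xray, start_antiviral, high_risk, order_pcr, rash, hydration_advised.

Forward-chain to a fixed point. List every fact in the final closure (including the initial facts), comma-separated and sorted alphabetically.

Round 1 — R1, R4, R8, derive isolate, immunocompromised, followup_48h.
Round 2 — R12, derive chest_pain.
Round 3 — R10, derive discharge_ok.
Round 4 — R3, derive culture_positive.
Round 5 — R5, R7, derive fever_present, exposure_confirmed.

admit, chest_pain, culture_positive, discharge_ok, exposure_confirmed, fever_present, followup_48h, high_risk, hydration_advised, immunocompromised, isolate, order_pcr, order_xray, rash, start_antiviral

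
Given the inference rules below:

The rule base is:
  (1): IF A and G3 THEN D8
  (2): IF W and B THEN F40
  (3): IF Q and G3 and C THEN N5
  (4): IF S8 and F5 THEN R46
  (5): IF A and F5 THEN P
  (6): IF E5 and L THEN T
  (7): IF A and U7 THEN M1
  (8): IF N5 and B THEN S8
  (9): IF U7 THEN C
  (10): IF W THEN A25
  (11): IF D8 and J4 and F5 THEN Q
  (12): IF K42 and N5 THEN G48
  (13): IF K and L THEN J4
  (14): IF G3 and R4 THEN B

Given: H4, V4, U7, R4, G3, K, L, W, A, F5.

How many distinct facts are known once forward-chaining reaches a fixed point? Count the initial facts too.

[1] (1) [IF A and G3 THEN D8]; (5) [IF A and F5 THEN P]; (7) [IF A and U7 THEN M1]; (9) [IF U7 THEN C]; (10) [IF W THEN A25]; (13) [IF K and L THEN J4]; (14) [IF G3 and R4 THEN B]. ⇒ new: D8, P, M1, C, A25, J4, B.
[2] (2) [IF W and B THEN F40]; (11) [IF D8 and J4 and F5 THEN Q]. ⇒ new: F40, Q.
[3] (3) [IF Q and G3 and C THEN N5]. ⇒ new: N5.
[4] (8) [IF N5 and B THEN S8]. ⇒ new: S8.
[5] (4) [IF S8 and F5 THEN R46]. ⇒ new: R46.
Closure: {A, A25, B, C, D8, F40, F5, G3, H4, J4, K, L, M1, N5, P, Q, R4, R46, S8, U7, V4, W} — 22 facts.

22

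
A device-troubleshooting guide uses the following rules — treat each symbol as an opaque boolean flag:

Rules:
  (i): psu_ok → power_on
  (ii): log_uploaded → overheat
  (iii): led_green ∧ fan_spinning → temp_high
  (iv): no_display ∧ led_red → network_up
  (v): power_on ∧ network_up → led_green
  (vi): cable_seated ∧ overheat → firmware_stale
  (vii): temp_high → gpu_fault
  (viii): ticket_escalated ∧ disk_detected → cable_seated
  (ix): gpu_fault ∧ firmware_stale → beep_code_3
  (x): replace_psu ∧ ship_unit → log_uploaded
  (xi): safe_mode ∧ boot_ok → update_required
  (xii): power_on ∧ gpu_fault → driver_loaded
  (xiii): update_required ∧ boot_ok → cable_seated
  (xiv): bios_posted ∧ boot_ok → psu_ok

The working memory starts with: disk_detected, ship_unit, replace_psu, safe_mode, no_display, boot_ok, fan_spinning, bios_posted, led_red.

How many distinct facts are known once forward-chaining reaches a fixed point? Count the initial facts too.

Round 1: (iv) [no_display ∧ led_red → network_up]; (x) [replace_psu ∧ ship_unit → log_uploaded]; (xi) [safe_mode ∧ boot_ok → update_required]; (xiv) [bios_posted ∧ boot_ok → psu_ok]. New: network_up, log_uploaded, update_required, psu_ok.
Round 2: (i) [psu_ok → power_on]; (ii) [log_uploaded → overheat]; (xiii) [update_required ∧ boot_ok → cable_seated]. New: power_on, overheat, cable_seated.
Round 3: (v) [power_on ∧ network_up → led_green]; (vi) [cable_seated ∧ overheat → firmware_stale]. New: led_green, firmware_stale.
Round 4: (iii) [led_green ∧ fan_spinning → temp_high]. New: temp_high.
Round 5: (vii) [temp_high → gpu_fault]. New: gpu_fault.
Round 6: (ix) [gpu_fault ∧ firmware_stale → beep_code_3]; (xii) [power_on ∧ gpu_fault → driver_loaded]. New: beep_code_3, driver_loaded.
Closure: {beep_code_3, bios_posted, boot_ok, cable_seated, disk_detected, driver_loaded, fan_spinning, firmware_stale, gpu_fault, led_green, led_red, log_uploaded, network_up, no_display, overheat, power_on, psu_ok, replace_psu, safe_mode, ship_unit, temp_high, update_required} — 22 facts.

22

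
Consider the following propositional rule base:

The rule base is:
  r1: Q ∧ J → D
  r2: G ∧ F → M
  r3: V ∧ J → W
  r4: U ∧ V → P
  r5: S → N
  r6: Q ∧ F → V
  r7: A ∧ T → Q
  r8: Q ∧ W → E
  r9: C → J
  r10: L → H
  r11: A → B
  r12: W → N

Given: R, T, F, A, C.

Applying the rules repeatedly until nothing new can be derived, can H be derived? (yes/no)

no

Round 1: r7 [A ∧ T → Q]; r9 [C → J]; r11 [A → B]. Adds Q, J, B.
Round 2: r1 [Q ∧ J → D]; r6 [Q ∧ F → V]. Adds D, V.
Round 3: r3 [V ∧ J → W]. Adds W.
Round 4: r8 [Q ∧ W → E]; r12 [W → N]. Adds E, N.
Fixed point reached. H is concluded only by r10; r10 needs L (never derived).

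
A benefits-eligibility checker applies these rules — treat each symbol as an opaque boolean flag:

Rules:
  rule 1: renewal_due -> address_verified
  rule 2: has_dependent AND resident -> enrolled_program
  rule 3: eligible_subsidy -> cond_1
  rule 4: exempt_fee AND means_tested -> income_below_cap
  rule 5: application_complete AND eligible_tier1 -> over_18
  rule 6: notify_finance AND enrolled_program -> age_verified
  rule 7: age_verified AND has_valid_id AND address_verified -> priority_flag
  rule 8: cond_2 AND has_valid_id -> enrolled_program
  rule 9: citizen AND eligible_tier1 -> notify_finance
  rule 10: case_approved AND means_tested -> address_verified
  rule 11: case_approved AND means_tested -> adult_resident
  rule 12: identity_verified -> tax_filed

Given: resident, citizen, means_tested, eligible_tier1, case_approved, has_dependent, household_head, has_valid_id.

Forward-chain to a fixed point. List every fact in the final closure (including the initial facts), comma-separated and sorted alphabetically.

address_verified, adult_resident, age_verified, case_approved, citizen, eligible_tier1, enrolled_program, has_dependent, has_valid_id, household_head, means_tested, notify_finance, priority_flag, resident

Round 1: rule 2 [has_dependent AND resident -> enrolled_program]; rule 9 [citizen AND eligible_tier1 -> notify_finance]; rule 10 [case_approved AND means_tested -> address_verified]; rule 11 [case_approved AND means_tested -> adult_resident]. New: enrolled_program, notify_finance, address_verified, adult_resident.
Round 2: rule 6 [notify_finance AND enrolled_program -> age_verified]. New: age_verified.
Round 3: rule 7 [age_verified AND has_valid_id AND address_verified -> priority_flag]. New: priority_flag.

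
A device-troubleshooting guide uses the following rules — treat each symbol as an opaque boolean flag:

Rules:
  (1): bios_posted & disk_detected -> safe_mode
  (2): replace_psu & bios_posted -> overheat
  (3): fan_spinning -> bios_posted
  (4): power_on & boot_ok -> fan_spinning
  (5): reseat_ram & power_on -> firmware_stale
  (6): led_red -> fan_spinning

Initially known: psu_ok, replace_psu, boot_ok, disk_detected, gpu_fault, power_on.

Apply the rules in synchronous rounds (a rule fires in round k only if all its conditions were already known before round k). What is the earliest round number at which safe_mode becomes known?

[1] (4) [power_on & boot_ok -> fan_spinning]. ⇒ new: fan_spinning.
[2] (3) [fan_spinning -> bios_posted]. ⇒ new: bios_posted.
[3] (1) [bios_posted & disk_detected -> safe_mode]; (2) [replace_psu & bios_posted -> overheat]. ⇒ new: safe_mode, overheat.
safe_mode first appears in round 3.

3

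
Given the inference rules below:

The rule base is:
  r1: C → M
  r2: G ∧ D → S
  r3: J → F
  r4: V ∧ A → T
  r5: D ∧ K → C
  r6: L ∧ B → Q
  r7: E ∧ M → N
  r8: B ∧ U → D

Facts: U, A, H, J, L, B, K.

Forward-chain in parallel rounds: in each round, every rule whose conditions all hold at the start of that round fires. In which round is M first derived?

[1] r3 [J → F]; r6 [L ∧ B → Q]; r8 [B ∧ U → D]. ⇒ new: F, Q, D.
[2] r5 [D ∧ K → C]. ⇒ new: C.
[3] r1 [C → M]. ⇒ new: M.
M first appears in round 3.

3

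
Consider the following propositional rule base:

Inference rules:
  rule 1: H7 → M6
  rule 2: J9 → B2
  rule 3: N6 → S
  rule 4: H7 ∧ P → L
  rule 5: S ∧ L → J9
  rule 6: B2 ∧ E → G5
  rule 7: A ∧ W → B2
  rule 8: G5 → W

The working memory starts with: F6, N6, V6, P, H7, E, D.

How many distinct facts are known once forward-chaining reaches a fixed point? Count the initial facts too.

14

Round 1: rule 1 [H7 → M6]; rule 3 [N6 → S]; rule 4 [H7 ∧ P → L]. Adds M6, S, L.
Round 2: rule 5 [S ∧ L → J9]. Adds J9.
Round 3: rule 2 [J9 → B2]. Adds B2.
Round 4: rule 6 [B2 ∧ E → G5]. Adds G5.
Round 5: rule 8 [G5 → W]. Adds W.
Closure: {B2, D, E, F6, G5, H7, J9, L, M6, N6, P, S, V6, W} — 14 facts.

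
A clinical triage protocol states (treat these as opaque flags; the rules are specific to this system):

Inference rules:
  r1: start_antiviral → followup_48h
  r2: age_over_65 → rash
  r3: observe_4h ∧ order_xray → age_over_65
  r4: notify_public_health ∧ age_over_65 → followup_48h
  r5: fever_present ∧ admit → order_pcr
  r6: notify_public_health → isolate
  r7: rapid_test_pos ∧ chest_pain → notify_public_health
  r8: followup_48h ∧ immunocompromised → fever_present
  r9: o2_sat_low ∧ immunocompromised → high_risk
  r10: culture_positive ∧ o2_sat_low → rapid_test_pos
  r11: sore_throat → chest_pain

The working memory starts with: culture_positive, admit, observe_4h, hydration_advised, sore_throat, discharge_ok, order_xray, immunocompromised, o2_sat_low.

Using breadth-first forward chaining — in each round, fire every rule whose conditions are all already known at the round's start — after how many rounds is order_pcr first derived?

5

Round 1: r3 [observe_4h ∧ order_xray → age_over_65]; r9 [o2_sat_low ∧ immunocompromised → high_risk]; r10 [culture_positive ∧ o2_sat_low → rapid_test_pos]; r11 [sore_throat → chest_pain]. New: age_over_65, high_risk, rapid_test_pos, chest_pain.
Round 2: r2 [age_over_65 → rash]; r7 [rapid_test_pos ∧ chest_pain → notify_public_health]. New: rash, notify_public_health.
Round 3: r4 [notify_public_health ∧ age_over_65 → followup_48h]; r6 [notify_public_health → isolate]. New: followup_48h, isolate.
Round 4: r8 [followup_48h ∧ immunocompromised → fever_present]. New: fever_present.
Round 5: r5 [fever_present ∧ admit → order_pcr]. New: order_pcr.
order_pcr first appears in round 5.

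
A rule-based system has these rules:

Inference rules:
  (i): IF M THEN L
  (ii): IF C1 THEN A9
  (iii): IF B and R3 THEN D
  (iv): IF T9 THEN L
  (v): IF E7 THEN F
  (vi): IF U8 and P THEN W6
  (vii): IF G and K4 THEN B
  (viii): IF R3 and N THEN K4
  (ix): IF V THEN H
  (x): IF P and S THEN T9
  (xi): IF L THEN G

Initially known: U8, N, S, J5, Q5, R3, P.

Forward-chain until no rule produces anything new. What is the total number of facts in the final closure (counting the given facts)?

14

Round 1 fires (vi), (viii), (x), giving W6, K4, T9.
Round 2 fires (iv), giving L.
Round 3 fires (xi), giving G.
Round 4 fires (vii), giving B.
Round 5 fires (iii), giving D.
Closure: {B, D, G, J5, K4, L, N, P, Q5, R3, S, T9, U8, W6} — 14 facts.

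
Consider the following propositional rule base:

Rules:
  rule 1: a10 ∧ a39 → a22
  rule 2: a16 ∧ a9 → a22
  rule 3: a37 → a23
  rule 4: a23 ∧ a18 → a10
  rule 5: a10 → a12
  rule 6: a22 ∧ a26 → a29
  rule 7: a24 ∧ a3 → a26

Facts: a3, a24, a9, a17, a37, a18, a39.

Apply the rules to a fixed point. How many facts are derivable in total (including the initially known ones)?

Round 1 — rule 3, rule 7, derive a23, a26.
Round 2 — rule 4, derive a10.
Round 3 — rule 1, rule 5, derive a22, a12.
Round 4 — rule 6, derive a29.
Closure: {a10, a12, a17, a18, a22, a23, a24, a26, a29, a3, a37, a39, a9} — 13 facts.

13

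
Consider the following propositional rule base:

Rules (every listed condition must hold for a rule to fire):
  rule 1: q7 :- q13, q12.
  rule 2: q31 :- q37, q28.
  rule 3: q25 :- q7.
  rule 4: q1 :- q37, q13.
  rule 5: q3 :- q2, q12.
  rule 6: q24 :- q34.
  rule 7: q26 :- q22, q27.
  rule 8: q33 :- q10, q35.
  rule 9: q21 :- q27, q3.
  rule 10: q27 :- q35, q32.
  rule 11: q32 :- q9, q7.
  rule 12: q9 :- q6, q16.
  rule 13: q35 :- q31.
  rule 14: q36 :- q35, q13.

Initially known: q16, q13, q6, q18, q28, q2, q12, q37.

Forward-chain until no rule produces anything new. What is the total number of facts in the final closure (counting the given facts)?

19

Round 1: rule 1 [q7 :- q13, q12.]; rule 2 [q31 :- q37, q28.]; rule 4 [q1 :- q37, q13.]; rule 5 [q3 :- q2, q12.]; rule 12 [q9 :- q6, q16.]. Adds q7, q31, q1, q3, q9.
Round 2: rule 3 [q25 :- q7.]; rule 11 [q32 :- q9, q7.]; rule 13 [q35 :- q31.]. Adds q25, q32, q35.
Round 3: rule 10 [q27 :- q35, q32.]; rule 14 [q36 :- q35, q13.]. Adds q27, q36.
Round 4: rule 9 [q21 :- q27, q3.]. Adds q21.
Closure: {q1, q12, q13, q16, q18, q2, q21, q25, q27, q28, q3, q31, q32, q35, q36, q37, q6, q7, q9} — 19 facts.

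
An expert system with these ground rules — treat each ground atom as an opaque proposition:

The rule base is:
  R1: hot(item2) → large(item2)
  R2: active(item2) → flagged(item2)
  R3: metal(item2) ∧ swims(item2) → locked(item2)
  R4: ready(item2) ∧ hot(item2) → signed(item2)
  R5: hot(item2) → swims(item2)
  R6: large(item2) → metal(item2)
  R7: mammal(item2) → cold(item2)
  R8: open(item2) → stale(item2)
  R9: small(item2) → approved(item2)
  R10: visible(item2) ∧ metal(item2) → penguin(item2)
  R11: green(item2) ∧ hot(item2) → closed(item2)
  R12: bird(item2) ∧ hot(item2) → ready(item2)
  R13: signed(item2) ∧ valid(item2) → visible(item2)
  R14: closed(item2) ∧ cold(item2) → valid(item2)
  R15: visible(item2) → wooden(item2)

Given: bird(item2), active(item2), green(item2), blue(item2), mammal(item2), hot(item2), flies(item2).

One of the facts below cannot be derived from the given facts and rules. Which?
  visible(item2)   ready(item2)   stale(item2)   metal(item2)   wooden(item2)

Round 1 — R1, R2, R5, R7, R11, R12, derive large(item2), flagged(item2), swims(item2), cold(item2), closed(item2), ready(item2).
Round 2 — R4, R6, R14, derive signed(item2), metal(item2), valid(item2).
Round 3 — R3, R13, derive locked(item2), visible(item2).
Round 4 — R10, R15, derive penguin(item2), wooden(item2).
Derived: wooden(item2) (round 4), metal(item2) (round 2), ready(item2) (round 1), visible(item2) (round 3). stale(item2) never appears in any round.

stale(item2)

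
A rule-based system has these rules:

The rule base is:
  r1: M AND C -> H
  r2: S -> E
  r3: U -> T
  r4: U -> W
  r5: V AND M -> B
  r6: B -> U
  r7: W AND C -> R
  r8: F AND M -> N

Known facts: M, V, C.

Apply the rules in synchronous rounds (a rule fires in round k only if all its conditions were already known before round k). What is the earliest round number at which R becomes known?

Round 1 fires r1, r5, giving H, B.
Round 2 fires r6, giving U.
Round 3 fires r3, r4, giving T, W.
Round 4 fires r7, giving R.
R first appears in round 4.

4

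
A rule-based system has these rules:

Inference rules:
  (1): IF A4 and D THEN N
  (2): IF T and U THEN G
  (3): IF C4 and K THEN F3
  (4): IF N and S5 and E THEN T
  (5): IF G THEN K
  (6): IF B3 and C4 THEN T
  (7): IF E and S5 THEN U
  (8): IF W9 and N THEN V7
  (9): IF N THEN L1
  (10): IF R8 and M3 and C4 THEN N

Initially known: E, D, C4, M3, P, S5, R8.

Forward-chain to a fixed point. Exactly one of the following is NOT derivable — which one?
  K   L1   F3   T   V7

V7

[1] (7) [IF E and S5 THEN U]; (10) [IF R8 and M3 and C4 THEN N]. ⇒ new: U, N.
[2] (4) [IF N and S5 and E THEN T]; (9) [IF N THEN L1]. ⇒ new: T, L1.
[3] (2) [IF T and U THEN G]. ⇒ new: G.
[4] (5) [IF G THEN K]. ⇒ new: K.
[5] (3) [IF C4 and K THEN F3]. ⇒ new: F3.
Derived: F3 (round 5), L1 (round 2), T (round 2), K (round 4). V7 never appears in any round.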